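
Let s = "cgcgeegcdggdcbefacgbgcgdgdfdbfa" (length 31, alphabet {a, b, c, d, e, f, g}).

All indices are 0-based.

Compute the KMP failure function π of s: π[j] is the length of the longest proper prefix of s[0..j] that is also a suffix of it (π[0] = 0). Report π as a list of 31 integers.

[0, 0, 1, 2, 0, 0, 0, 1, 0, 0, 0, 0, 1, 0, 0, 0, 0, 1, 2, 0, 0, 1, 2, 0, 0, 0, 0, 0, 0, 0, 0]

π[0] = 0
j=1 s[j]='g': π[1]=0 (border '')
j=2 s[j]='c': π[2]=1 (border 'c')
j=3 s[j]='g': π[3]=2 (border 'cg')
j=4 s[j]='e': k: 2→0; π[4]=0 (border '')
j=5 s[j]='e': π[5]=0 (border '')
j=6 s[j]='g': π[6]=0 (border '')
j=7 s[j]='c': π[7]=1 (border 'c')
j=8 s[j]='d': k: 1→0; π[8]=0 (border '')
j=9 s[j]='g': π[9]=0 (border '')
j=10 s[j]='g': π[10]=0 (border '')
j=11 s[j]='d': π[11]=0 (border '')
j=12 s[j]='c': π[12]=1 (border 'c')
j=13 s[j]='b': k: 1→0; π[13]=0 (border '')
j=14 s[j]='e': π[14]=0 (border '')
j=15 s[j]='f': π[15]=0 (border '')
j=16 s[j]='a': π[16]=0 (border '')
j=17 s[j]='c': π[17]=1 (border 'c')
j=18 s[j]='g': π[18]=2 (border 'cg')
j=19 s[j]='b': k: 2→0; π[19]=0 (border '')
j=20 s[j]='g': π[20]=0 (border '')
j=21 s[j]='c': π[21]=1 (border 'c')
j=22 s[j]='g': π[22]=2 (border 'cg')
j=23 s[j]='d': k: 2→0; π[23]=0 (border '')
j=24 s[j]='g': π[24]=0 (border '')
j=25 s[j]='d': π[25]=0 (border '')
j=26 s[j]='f': π[26]=0 (border '')
j=27 s[j]='d': π[27]=0 (border '')
j=28 s[j]='b': π[28]=0 (border '')
j=29 s[j]='f': π[29]=0 (border '')
j=30 s[j]='a': π[30]=0 (border '')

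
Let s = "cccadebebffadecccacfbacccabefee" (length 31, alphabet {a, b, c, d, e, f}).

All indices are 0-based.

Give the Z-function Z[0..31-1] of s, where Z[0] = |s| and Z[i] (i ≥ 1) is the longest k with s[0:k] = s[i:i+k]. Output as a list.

Z[0]=31
i=1: fresh scan; Z[1]=2 grow→box=[1,3)
i=2: min(r-i=1, Z[1]=2)=1; Z[2]=1
i=3: fresh scan; Z[3]=0
i=4: fresh scan; Z[4]=0
i=5: fresh scan; Z[5]=0
i=6: fresh scan; Z[6]=0
i=7: fresh scan; Z[7]=0
i=8: fresh scan; Z[8]=0
i=9: fresh scan; Z[9]=0
i=10: fresh scan; Z[10]=0
i=11: fresh scan; Z[11]=0
i=12: fresh scan; Z[12]=0
i=13: fresh scan; Z[13]=0
i=14: fresh scan; Z[14]=4 grow→box=[14,18)
i=15: min(r-i=3, Z[1]=2)=2; Z[15]=2
i=16: min(r-i=2, Z[2]=1)=1; Z[16]=1
i=17: min(r-i=1, Z[3]=0)=0; Z[17]=0
i=18: fresh scan; Z[18]=1 grow→box=[18,19)
i=19: fresh scan; Z[19]=0
i=20: fresh scan; Z[20]=0
i=21: fresh scan; Z[21]=0
i=22: fresh scan; Z[22]=4 grow→box=[22,26)
i=23: min(r-i=3, Z[1]=2)=2; Z[23]=2
i=24: min(r-i=2, Z[2]=1)=1; Z[24]=1
i=25: min(r-i=1, Z[3]=0)=0; Z[25]=0
i=26: fresh scan; Z[26]=0
i=27: fresh scan; Z[27]=0
i=28: fresh scan; Z[28]=0
i=29: fresh scan; Z[29]=0
i=30: fresh scan; Z[30]=0

[31, 2, 1, 0, 0, 0, 0, 0, 0, 0, 0, 0, 0, 0, 4, 2, 1, 0, 1, 0, 0, 0, 4, 2, 1, 0, 0, 0, 0, 0, 0]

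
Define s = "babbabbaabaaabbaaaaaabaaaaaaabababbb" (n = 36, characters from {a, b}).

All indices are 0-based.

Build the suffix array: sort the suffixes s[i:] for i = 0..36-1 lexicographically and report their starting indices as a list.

sorted suffixes:
  #0 SA[0]=22  'aaaaaaabababbb'
  #1 SA[1]=15  'aaaaaabaaaaaaabababbb'
  #2 SA[2]=23  'aaaaaabababbb'
  #3 SA[3]=16  'aaaaabaaaaaaabababbb'
  #4 SA[4]=24  'aaaaabababbb'
  #5 SA[5]=17  'aaaabaaaaaaabababbb'
  #6 SA[6]=25  'aaaabababbb'
  #7 SA[7]=18  'aaabaaaaaaabababbb'
  #8 SA[8]=26  'aaabababbb'
  #9 SA[9]=10  'aaabbaaaaaabaaaaaaabababbb'
  #10 SA[10]=19  'aabaaaaaaabababbb'
  #11 SA[11]=7  'aabaaabbaaaaaabaaaaaaabababbb'
  #12 SA[12]=27  'aabababbb'
  #13 SA[13]=11  'aabbaaaaaabaaaaaaabababbb'
  #14 SA[14]=20  'abaaaaaaabababbb'
  #15 SA[15]=8  'abaaabbaaaaaabaaaaaaabababbb'
  #16 SA[16]=28  'abababbb'
  #17 SA[17]=30  'ababbb'
  #18 SA[18]=12  'abbaaaaaabaaaaaaabababbb'
  #19 SA[19]=4  'abbaabaaabbaaaaaabaaaaaaabababbb'
  #20 SA[20]=1  'abbabbaabaaabbaaaaaabaaaaaaabababbb'
  #21 SA[21]=32  'abbb'
  #22 SA[22]=35  'b'
  #23 SA[23]=21  'baaaaaaabababbb'
  #24 SA[24]=14  'baaaaaabaaaaaaabababbb'
  #25 SA[25]=9  'baaabbaaaaaabaaaaaaabababbb'
  #26 SA[26]=6  'baabaaabbaaaaaabaaaaaaabababbb'
  #27 SA[27]=29  'bababbb'
  #28 SA[28]=3  'babbaabaaabbaaaaaabaaaaaaabababbb'
  #29 SA[29]=0  'babbabbaabaaabbaaaaaabaaaaaaabababbb'
  #30 SA[30]=31  'babbb'
  #31 SA[31]=34  'bb'
  #32 SA[32]=13  'bbaaaaaabaaaaaaabababbb'
  #33 SA[33]=5  'bbaabaaabbaaaaaabaaaaaaabababbb'
  #34 SA[34]=2  'bbabbaabaaabbaaaaaabaaaaaaabababbb'
  #35 SA[35]=33  'bbb'

[22, 15, 23, 16, 24, 17, 25, 18, 26, 10, 19, 7, 27, 11, 20, 8, 28, 30, 12, 4, 1, 32, 35, 21, 14, 9, 6, 29, 3, 0, 31, 34, 13, 5, 2, 33]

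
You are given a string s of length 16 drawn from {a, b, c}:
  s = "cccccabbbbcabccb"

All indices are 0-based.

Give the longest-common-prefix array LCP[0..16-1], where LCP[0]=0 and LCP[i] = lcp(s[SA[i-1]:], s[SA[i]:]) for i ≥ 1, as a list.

[0, 2, 0, 1, 3, 2, 1, 2, 0, 3, 1, 1, 2, 2, 3, 4]

rank→(start, suffix):
  0 → (5, 'abbbbcabccb')
  1 → (11, 'abccb')
  2 → (15, 'b')
  3 → (6, 'bbbbcabccb')
  4 → (7, 'bbbcabccb')
  5 → (8, 'bbcabccb')
  6 → (9, 'bcabccb')
  7 → (12, 'bccb')
  8 → (4, 'cabbbbcabccb')
  9 → (10, 'cabccb')
  10 → (14, 'cb')
  11 → (3, 'ccabbbbcabccb')
  12 → (13, 'ccb')
  13 → (2, 'cccabbbbcabccb')
  14 → (1, 'ccccabbbbcabccb')
  15 → (0, 'cccccabbbbcabccb')

SA = [5, 11, 15, 6, 7, 8, 9, 12, 4, 10, 14, 3, 13, 2, 1, 0]
[i] adj suffixes → lcp
  [1] 5/11 → 2 ('ab')
  [2] 11/15 → 0 ('')
  [3] 15/6 → 1 ('b')
  [4] 6/7 → 3 ('bbb')
  [5] 7/8 → 2 ('bb')
  [6] 8/9 → 1 ('b')
  [7] 9/12 → 2 ('bc')
  [8] 12/4 → 0 ('')
  [9] 4/10 → 3 ('cab')
  [10] 10/14 → 1 ('c')
  [11] 14/3 → 1 ('c')
  [12] 3/13 → 2 ('cc')
  [13] 13/2 → 2 ('cc')
  [14] 2/1 → 3 ('ccc')
  [15] 1/0 → 4 ('cccc')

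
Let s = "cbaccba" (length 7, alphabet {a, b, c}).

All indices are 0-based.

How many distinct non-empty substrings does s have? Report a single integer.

rank→(start, suffix):
  0 → (6, 'a')
  1 → (2, 'accba')
  2 → (5, 'ba')
  3 → (1, 'baccba')
  4 → (4, 'cba')
  5 → (0, 'cbaccba')
  6 → (3, 'ccba')

SA = [6, 2, 5, 1, 4, 0, 3]
i: (SA[i-1],SA[i]) lcp shared
  1: (6,2) 1 'a'
  2: (2,5) 0 ''
  3: (5,1) 2 'ba'
  4: (1,4) 0 ''
  5: (4,0) 3 'cba'
  6: (0,3) 1 'c'

n(n+1)/2 = 7·8/2 = 28
Σ LCP = 0 + 1 + 0 + 2 + 0 + 3 + 1 = 7
distinct = 28 − 7 = 21

21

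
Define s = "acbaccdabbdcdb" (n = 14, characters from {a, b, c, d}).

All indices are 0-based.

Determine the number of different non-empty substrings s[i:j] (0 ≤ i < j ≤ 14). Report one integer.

sorted suffixes:
  #0 SA[0]=7  'abbdcdb'
  #1 SA[1]=0  'acbaccdabbdcdb'
  #2 SA[2]=3  'accdabbdcdb'
  #3 SA[3]=13  'b'
  #4 SA[4]=2  'baccdabbdcdb'
  #5 SA[5]=8  'bbdcdb'
  #6 SA[6]=9  'bdcdb'
  #7 SA[7]=1  'cbaccdabbdcdb'
  #8 SA[8]=4  'ccdabbdcdb'
  #9 SA[9]=5  'cdabbdcdb'
  #10 SA[10]=11  'cdb'
  #11 SA[11]=6  'dabbdcdb'
  #12 SA[12]=12  'db'
  #13 SA[13]=10  'dcdb'

SA = [7, 0, 3, 13, 2, 8, 9, 1, 4, 5, 11, 6, 12, 10]
i: (SA[i-1],SA[i]) lcp shared
  1: (7,0) 1 'a'
  2: (0,3) 2 'ac'
  3: (3,13) 0 ''
  4: (13,2) 1 'b'
  5: (2,8) 1 'b'
  6: (8,9) 1 'b'
  7: (9,1) 0 ''
  8: (1,4) 1 'c'
  9: (4,5) 1 'c'
  10: (5,11) 2 'cd'
  11: (11,6) 0 ''
  12: (6,12) 1 'd'
  13: (12,10) 1 'd'

n(n+1)/2 = 14·15/2 = 105
Σ LCP = 0 + 1 + 2 + 0 + 1 + 1 + 1 + 0 + 1 + 1 + 2 + 0 + 1 + 1 = 12
distinct = 105 − 12 = 93

93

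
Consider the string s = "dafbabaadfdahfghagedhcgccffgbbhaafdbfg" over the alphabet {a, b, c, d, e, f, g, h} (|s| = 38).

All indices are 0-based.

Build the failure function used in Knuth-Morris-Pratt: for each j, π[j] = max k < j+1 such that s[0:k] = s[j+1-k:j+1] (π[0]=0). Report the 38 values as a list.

π[0] = 0
j=1 s[j]='a': π[1]=0 (border '')
j=2 s[j]='f': π[2]=0 (border '')
j=3 s[j]='b': π[3]=0 (border '')
j=4 s[j]='a': π[4]=0 (border '')
j=5 s[j]='b': π[5]=0 (border '')
j=6 s[j]='a': π[6]=0 (border '')
j=7 s[j]='a': π[7]=0 (border '')
j=8 s[j]='d': π[8]=1 (border 'd')
j=9 s[j]='f': k: 1→0; π[9]=0 (border '')
j=10 s[j]='d': π[10]=1 (border 'd')
j=11 s[j]='a': π[11]=2 (border 'da')
j=12 s[j]='h': k: 2→0; π[12]=0 (border '')
j=13 s[j]='f': π[13]=0 (border '')
j=14 s[j]='g': π[14]=0 (border '')
j=15 s[j]='h': π[15]=0 (border '')
j=16 s[j]='a': π[16]=0 (border '')
j=17 s[j]='g': π[17]=0 (border '')
j=18 s[j]='e': π[18]=0 (border '')
j=19 s[j]='d': π[19]=1 (border 'd')
j=20 s[j]='h': k: 1→0; π[20]=0 (border '')
j=21 s[j]='c': π[21]=0 (border '')
j=22 s[j]='g': π[22]=0 (border '')
j=23 s[j]='c': π[23]=0 (border '')
j=24 s[j]='c': π[24]=0 (border '')
j=25 s[j]='f': π[25]=0 (border '')
j=26 s[j]='f': π[26]=0 (border '')
j=27 s[j]='g': π[27]=0 (border '')
j=28 s[j]='b': π[28]=0 (border '')
j=29 s[j]='b': π[29]=0 (border '')
j=30 s[j]='h': π[30]=0 (border '')
j=31 s[j]='a': π[31]=0 (border '')
j=32 s[j]='a': π[32]=0 (border '')
j=33 s[j]='f': π[33]=0 (border '')
j=34 s[j]='d': π[34]=1 (border 'd')
j=35 s[j]='b': k: 1→0; π[35]=0 (border '')
j=36 s[j]='f': π[36]=0 (border '')
j=37 s[j]='g': π[37]=0 (border '')

[0, 0, 0, 0, 0, 0, 0, 0, 1, 0, 1, 2, 0, 0, 0, 0, 0, 0, 0, 1, 0, 0, 0, 0, 0, 0, 0, 0, 0, 0, 0, 0, 0, 0, 1, 0, 0, 0]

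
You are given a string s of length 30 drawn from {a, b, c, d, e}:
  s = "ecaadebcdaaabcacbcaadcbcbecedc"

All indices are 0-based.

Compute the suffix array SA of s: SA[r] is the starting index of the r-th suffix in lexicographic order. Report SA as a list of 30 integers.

rank | idx | suffix
   0 |   9 | aaabcacbcaadcbcbecedc
   1 |  10 | aabcacbcaadcbcbecedc
   2 |  18 | aadcbcbecedc
   3 |   2 | aadebcdaaabcacbcaadcbcbecedc
   4 |  11 | abcacbcaadcbcbecedc
   5 |  14 | acbcaadcbcbecedc
   6 |  19 | adcbcbecedc
   7 |   3 | adebcdaaabcacbcaadcbcbecedc
   8 |  16 | bcaadcbcbecedc
   9 |  12 | bcacbcaadcbcbecedc
  10 |  22 | bcbecedc
  11 |   6 | bcdaaabcacbcaadcbcbecedc
  12 |  24 | becedc
  13 |  29 | c
  14 |  17 | caadcbcbecedc
  15 |   1 | caadebcdaaabcacbcaadcbcbecedc
  16 |  13 | cacbcaadcbcbecedc
  17 |  15 | cbcaadcbcbecedc
  18 |  21 | cbcbecedc
  19 |  23 | cbecedc
  20 |   7 | cdaaabcacbcaadcbcbecedc
  21 |  26 | cedc
  22 |   8 | daaabcacbcaadcbcbecedc
  23 |  28 | dc
  24 |  20 | dcbcbecedc
  25 |   4 | debcdaaabcacbcaadcbcbecedc
  26 |   5 | ebcdaaabcacbcaadcbcbecedc
  27 |   0 | ecaadebcdaaabcacbcaadcbcbecedc
  28 |  25 | ecedc
  29 |  27 | edc

[9, 10, 18, 2, 11, 14, 19, 3, 16, 12, 22, 6, 24, 29, 17, 1, 13, 15, 21, 23, 7, 26, 8, 28, 20, 4, 5, 0, 25, 27]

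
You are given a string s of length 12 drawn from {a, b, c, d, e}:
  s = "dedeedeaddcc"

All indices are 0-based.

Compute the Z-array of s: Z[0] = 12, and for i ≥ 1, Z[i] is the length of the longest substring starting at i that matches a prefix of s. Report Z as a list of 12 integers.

[12, 0, 2, 0, 0, 2, 0, 0, 1, 1, 0, 0]

Z[0]=12
i=1: i≥r, start 0; Z[1]=0
i=2: i≥r, start 0; Z[2]=2 grow→box=[2,4)
i=3: min(r-i=1, Z[1]=0)=0; Z[3]=0
i=4: i≥r, start 0; Z[4]=0
i=5: i≥r, start 0; Z[5]=2 grow→box=[5,7)
i=6: min(r-i=1, Z[1]=0)=0; Z[6]=0
i=7: i≥r, start 0; Z[7]=0
i=8: i≥r, start 0; Z[8]=1 grow→box=[8,9)
i=9: i≥r, start 0; Z[9]=1 grow→box=[9,10)
i=10: i≥r, start 0; Z[10]=0
i=11: i≥r, start 0; Z[11]=0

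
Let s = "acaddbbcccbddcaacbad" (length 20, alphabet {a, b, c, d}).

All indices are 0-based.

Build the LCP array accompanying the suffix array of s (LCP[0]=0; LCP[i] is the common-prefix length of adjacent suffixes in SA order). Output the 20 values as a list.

sorted suffixes:
  #0 SA[0]=14  'aacbad'
  #1 SA[1]=0  'acaddbbcccbddcaacbad'
  #2 SA[2]=15  'acbad'
  #3 SA[3]=18  'ad'
  #4 SA[4]=2  'addbbcccbddcaacbad'
  #5 SA[5]=17  'bad'
  #6 SA[6]=5  'bbcccbddcaacbad'
  #7 SA[7]=6  'bcccbddcaacbad'
  #8 SA[8]=10  'bddcaacbad'
  #9 SA[9]=13  'caacbad'
  #10 SA[10]=1  'caddbbcccbddcaacbad'
  #11 SA[11]=16  'cbad'
  #12 SA[12]=9  'cbddcaacbad'
  #13 SA[13]=8  'ccbddcaacbad'
  #14 SA[14]=7  'cccbddcaacbad'
  #15 SA[15]=19  'd'
  #16 SA[16]=4  'dbbcccbddcaacbad'
  #17 SA[17]=12  'dcaacbad'
  #18 SA[18]=3  'ddbbcccbddcaacbad'
  #19 SA[19]=11  'ddcaacbad'

SA = [14, 0, 15, 18, 2, 17, 5, 6, 10, 13, 1, 16, 9, 8, 7, 19, 4, 12, 3, 11]
[i] adj suffixes → lcp
  [1] 14/0 → 1 ('a')
  [2] 0/15 → 2 ('ac')
  [3] 15/18 → 1 ('a')
  [4] 18/2 → 2 ('ad')
  [5] 2/17 → 0 ('')
  [6] 17/5 → 1 ('b')
  [7] 5/6 → 1 ('b')
  [8] 6/10 → 1 ('b')
  [9] 10/13 → 0 ('')
  [10] 13/1 → 2 ('ca')
  [11] 1/16 → 1 ('c')
  [12] 16/9 → 2 ('cb')
  [13] 9/8 → 1 ('c')
  [14] 8/7 → 2 ('cc')
  [15] 7/19 → 0 ('')
  [16] 19/4 → 1 ('d')
  [17] 4/12 → 1 ('d')
  [18] 12/3 → 1 ('d')
  [19] 3/11 → 2 ('dd')

[0, 1, 2, 1, 2, 0, 1, 1, 1, 0, 2, 1, 2, 1, 2, 0, 1, 1, 1, 2]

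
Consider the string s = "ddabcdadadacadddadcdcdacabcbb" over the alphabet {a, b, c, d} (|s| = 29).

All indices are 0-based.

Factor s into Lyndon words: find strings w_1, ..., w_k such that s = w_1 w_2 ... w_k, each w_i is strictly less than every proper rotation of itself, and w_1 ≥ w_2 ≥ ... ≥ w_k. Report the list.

emit factor 1: 'd' (i=0, period=1)
emit factor 2: 'd' (i=1, period=1)
emit factor 3: 'abcdadadacadddadcdcdac' (i=2, period=22)
emit factor 4: 'abcbb' (i=24, period=5)

["d", "d", "abcdadadacadddadcdcdac", "abcbb"]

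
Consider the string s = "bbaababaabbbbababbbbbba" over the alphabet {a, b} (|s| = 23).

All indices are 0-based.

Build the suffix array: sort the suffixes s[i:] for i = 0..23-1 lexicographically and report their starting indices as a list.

[22, 2, 7, 5, 3, 13, 8, 15, 21, 1, 6, 4, 12, 14, 20, 0, 11, 19, 10, 18, 9, 17, 16]

sorted suffixes:
  #0 SA[0]=22  'a'
  #1 SA[1]=2  'aababaabbbbababbbbbba'
  #2 SA[2]=7  'aabbbbababbbbbba'
  #3 SA[3]=5  'abaabbbbababbbbbba'
  #4 SA[4]=3  'ababaabbbbababbbbbba'
  #5 SA[5]=13  'ababbbbbba'
  #6 SA[6]=8  'abbbbababbbbbba'
  #7 SA[7]=15  'abbbbbba'
  #8 SA[8]=21  'ba'
  #9 SA[9]=1  'baababaabbbbababbbbbba'
  #10 SA[10]=6  'baabbbbababbbbbba'
  #11 SA[11]=4  'babaabbbbababbbbbba'
  #12 SA[12]=12  'bababbbbbba'
  #13 SA[13]=14  'babbbbbba'
  #14 SA[14]=20  'bba'
  #15 SA[15]=0  'bbaababaabbbbababbbbbba'
  #16 SA[16]=11  'bbababbbbbba'
  #17 SA[17]=19  'bbba'
  #18 SA[18]=10  'bbbababbbbbba'
  #19 SA[19]=18  'bbbba'
  #20 SA[20]=9  'bbbbababbbbbba'
  #21 SA[21]=17  'bbbbba'
  #22 SA[22]=16  'bbbbbba'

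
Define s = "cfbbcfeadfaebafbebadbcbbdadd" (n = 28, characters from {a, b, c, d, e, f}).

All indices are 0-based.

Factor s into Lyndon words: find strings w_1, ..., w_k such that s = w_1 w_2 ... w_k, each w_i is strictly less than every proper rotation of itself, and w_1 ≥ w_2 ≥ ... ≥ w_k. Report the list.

emit factor 1: 'cf' (i=0, period=2)
emit factor 2: 'bbcfe' (i=2, period=5)
emit factor 3: 'adfaebafbeb' (i=7, period=11)
emit factor 4: 'adbcbbdadd' (i=18, period=10)

["cf", "bbcfe", "adfaebafbeb", "adbcbbdadd"]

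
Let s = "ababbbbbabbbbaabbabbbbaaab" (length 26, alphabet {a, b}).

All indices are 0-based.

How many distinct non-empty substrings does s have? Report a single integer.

rank→(start, suffix):
  0 → (22, 'aaab')
  1 → (23, 'aab')
  2 → (13, 'aabbabbbbaaab')
  3 → (24, 'ab')
  4 → (0, 'ababbbbbabbbbaabbabbbbaaab')
  5 → (14, 'abbabbbbaaab')
  6 → (17, 'abbbbaaab')
  7 → (8, 'abbbbaabbabbbbaaab')
  8 → (2, 'abbbbbabbbbaabbabbbbaaab')
  9 → (25, 'b')
  10 → (21, 'baaab')
  11 → (12, 'baabbabbbbaaab')
  12 → (16, 'babbbbaaab')
  13 → (7, 'babbbbaabbabbbbaaab')
  14 → (1, 'babbbbbabbbbaabbabbbbaaab')
  15 → (20, 'bbaaab')
  16 → (11, 'bbaabbabbbbaaab')
  17 → (15, 'bbabbbbaaab')
  18 → (6, 'bbabbbbaabbabbbbaaab')
  19 → (19, 'bbbaaab')
  20 → (10, 'bbbaabbabbbbaaab')
  21 → (5, 'bbbabbbbaabbabbbbaaab')
  22 → (18, 'bbbbaaab')
  23 → (9, 'bbbbaabbabbbbaaab')
  24 → (4, 'bbbbabbbbaabbabbbbaaab')
  25 → (3, 'bbbbbabbbbaabbabbbbaaab')

SA = [22, 23, 13, 24, 0, 14, 17, 8, 2, 25, 21, 12, 16, 7, 1, 20, 11, 15, 6, 19, 10, 5, 18, 9, 4, 3]
[i] adj suffixes → lcp
  [1] 22/23 → 2 ('aa')
  [2] 23/13 → 3 ('aab')
  [3] 13/24 → 1 ('a')
  [4] 24/0 → 2 ('ab')
  [5] 0/14 → 2 ('ab')
  [6] 14/17 → 3 ('abb')
  [7] 17/8 → 7 ('abbbbaa')
  [8] 8/2 → 5 ('abbbb')
  [9] 2/25 → 0 ('')
  [10] 25/21 → 1 ('b')
  [11] 21/12 → 3 ('baa')
  [12] 12/16 → 2 ('ba')
  [13] 16/7 → 8 ('babbbbaa')
  [14] 7/1 → 6 ('babbbb')
  [15] 1/20 → 1 ('b')
  [16] 20/11 → 4 ('bbaa')
  [17] 11/15 → 3 ('bba')
  [18] 15/6 → 9 ('bbabbbbaa')
  [19] 6/19 → 2 ('bb')
  [20] 19/10 → 5 ('bbbaa')
  [21] 10/5 → 4 ('bbba')
  [22] 5/18 → 3 ('bbb')
  [23] 18/9 → 6 ('bbbbaa')
  [24] 9/4 → 5 ('bbbba')
  [25] 4/3 → 4 ('bbbb')

n(n+1)/2 = 26·27/2 = 351
Σ LCP = 0 + 2 + 3 + 1 + 2 + 2 + 3 + 7 + 5 + 0 + 1 + 3 + 2 + 8 + 6 + 1 + 4 + 3 + 9 + 2 + 5 + 4 + 3 + 6 + 5 + 4 = 91
distinct = 351 − 91 = 260

260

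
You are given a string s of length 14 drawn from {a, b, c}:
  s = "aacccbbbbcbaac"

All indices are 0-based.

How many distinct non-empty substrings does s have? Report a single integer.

86

rank→(start, suffix):
  0 → (11, 'aac')
  1 → (0, 'aacccbbbbcbaac')
  2 → (12, 'ac')
  3 → (1, 'acccbbbbcbaac')
  4 → (10, 'baac')
  5 → (5, 'bbbbcbaac')
  6 → (6, 'bbbcbaac')
  7 → (7, 'bbcbaac')
  8 → (8, 'bcbaac')
  9 → (13, 'c')
  10 → (9, 'cbaac')
  11 → (4, 'cbbbbcbaac')
  12 → (3, 'ccbbbbcbaac')
  13 → (2, 'cccbbbbcbaac')

SA = [11, 0, 12, 1, 10, 5, 6, 7, 8, 13, 9, 4, 3, 2]
i: (SA[i-1],SA[i]) lcp shared
  1: (11,0) 3 'aac'
  2: (0,12) 1 'a'
  3: (12,1) 2 'ac'
  4: (1,10) 0 ''
  5: (10,5) 1 'b'
  6: (5,6) 3 'bbb'
  7: (6,7) 2 'bb'
  8: (7,8) 1 'b'
  9: (8,13) 0 ''
  10: (13,9) 1 'c'
  11: (9,4) 2 'cb'
  12: (4,3) 1 'c'
  13: (3,2) 2 'cc'

n(n+1)/2 = 14·15/2 = 105
Σ LCP = 0 + 3 + 1 + 2 + 0 + 1 + 3 + 2 + 1 + 0 + 1 + 2 + 1 + 2 = 19
distinct = 105 − 19 = 86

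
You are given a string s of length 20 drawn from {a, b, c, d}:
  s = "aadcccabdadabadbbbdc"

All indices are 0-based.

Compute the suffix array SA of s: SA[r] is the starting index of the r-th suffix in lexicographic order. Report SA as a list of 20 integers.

[0, 11, 6, 9, 13, 1, 12, 15, 16, 7, 17, 19, 5, 4, 3, 10, 8, 14, 18, 2]

rank→(start, suffix):
  0 → (0, 'aadcccabdadabadbbbdc')
  1 → (11, 'abadbbbdc')
  2 → (6, 'abdadabadbbbdc')
  3 → (9, 'adabadbbbdc')
  4 → (13, 'adbbbdc')
  5 → (1, 'adcccabdadabadbbbdc')
  6 → (12, 'badbbbdc')
  7 → (15, 'bbbdc')
  8 → (16, 'bbdc')
  9 → (7, 'bdadabadbbbdc')
  10 → (17, 'bdc')
  11 → (19, 'c')
  12 → (5, 'cabdadabadbbbdc')
  13 → (4, 'ccabdadabadbbbdc')
  14 → (3, 'cccabdadabadbbbdc')
  15 → (10, 'dabadbbbdc')
  16 → (8, 'dadabadbbbdc')
  17 → (14, 'dbbbdc')
  18 → (18, 'dc')
  19 → (2, 'dcccabdadabadbbbdc')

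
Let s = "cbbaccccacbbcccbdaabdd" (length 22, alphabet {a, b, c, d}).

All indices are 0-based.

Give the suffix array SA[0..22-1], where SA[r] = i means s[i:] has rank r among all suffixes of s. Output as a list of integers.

[17, 18, 8, 3, 2, 1, 10, 11, 15, 19, 7, 0, 9, 14, 6, 13, 5, 12, 4, 21, 16, 20]

rank→(start, suffix):
  0 → (17, 'aabdd')
  1 → (18, 'abdd')
  2 → (8, 'acbbcccbdaabdd')
  3 → (3, 'accccacbbcccbdaabdd')
  4 → (2, 'baccccacbbcccbdaabdd')
  5 → (1, 'bbaccccacbbcccbdaabdd')
  6 → (10, 'bbcccbdaabdd')
  7 → (11, 'bcccbdaabdd')
  8 → (15, 'bdaabdd')
  9 → (19, 'bdd')
  10 → (7, 'cacbbcccbdaabdd')
  11 → (0, 'cbbaccccacbbcccbdaabdd')
  12 → (9, 'cbbcccbdaabdd')
  13 → (14, 'cbdaabdd')
  14 → (6, 'ccacbbcccbdaabdd')
  15 → (13, 'ccbdaabdd')
  16 → (5, 'cccacbbcccbdaabdd')
  17 → (12, 'cccbdaabdd')
  18 → (4, 'ccccacbbcccbdaabdd')
  19 → (21, 'd')
  20 → (16, 'daabdd')
  21 → (20, 'dd')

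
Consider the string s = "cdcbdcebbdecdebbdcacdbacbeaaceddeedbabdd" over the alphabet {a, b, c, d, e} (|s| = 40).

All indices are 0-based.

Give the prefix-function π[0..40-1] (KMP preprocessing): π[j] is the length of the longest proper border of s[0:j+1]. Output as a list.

[0, 0, 1, 0, 0, 1, 0, 0, 0, 0, 0, 1, 2, 0, 0, 0, 0, 1, 0, 1, 2, 0, 0, 1, 0, 0, 0, 0, 1, 0, 0, 0, 0, 0, 0, 0, 0, 0, 0, 0]

π[0] = 0
j=1 s[j]='d': π[1]=0 (border '')
j=2 s[j]='c': π[2]=1 (border 'c')
j=3 s[j]='b': k: 1→0; π[3]=0 (border '')
j=4 s[j]='d': π[4]=0 (border '')
j=5 s[j]='c': π[5]=1 (border 'c')
j=6 s[j]='e': k: 1→0; π[6]=0 (border '')
j=7 s[j]='b': π[7]=0 (border '')
j=8 s[j]='b': π[8]=0 (border '')
j=9 s[j]='d': π[9]=0 (border '')
j=10 s[j]='e': π[10]=0 (border '')
j=11 s[j]='c': π[11]=1 (border 'c')
j=12 s[j]='d': π[12]=2 (border 'cd')
j=13 s[j]='e': k: 2→0; π[13]=0 (border '')
j=14 s[j]='b': π[14]=0 (border '')
j=15 s[j]='b': π[15]=0 (border '')
j=16 s[j]='d': π[16]=0 (border '')
j=17 s[j]='c': π[17]=1 (border 'c')
j=18 s[j]='a': k: 1→0; π[18]=0 (border '')
j=19 s[j]='c': π[19]=1 (border 'c')
j=20 s[j]='d': π[20]=2 (border 'cd')
j=21 s[j]='b': k: 2→0; π[21]=0 (border '')
j=22 s[j]='a': π[22]=0 (border '')
j=23 s[j]='c': π[23]=1 (border 'c')
j=24 s[j]='b': k: 1→0; π[24]=0 (border '')
j=25 s[j]='e': π[25]=0 (border '')
j=26 s[j]='a': π[26]=0 (border '')
j=27 s[j]='a': π[27]=0 (border '')
j=28 s[j]='c': π[28]=1 (border 'c')
j=29 s[j]='e': k: 1→0; π[29]=0 (border '')
j=30 s[j]='d': π[30]=0 (border '')
j=31 s[j]='d': π[31]=0 (border '')
j=32 s[j]='e': π[32]=0 (border '')
j=33 s[j]='e': π[33]=0 (border '')
j=34 s[j]='d': π[34]=0 (border '')
j=35 s[j]='b': π[35]=0 (border '')
j=36 s[j]='a': π[36]=0 (border '')
j=37 s[j]='b': π[37]=0 (border '')
j=38 s[j]='d': π[38]=0 (border '')
j=39 s[j]='d': π[39]=0 (border '')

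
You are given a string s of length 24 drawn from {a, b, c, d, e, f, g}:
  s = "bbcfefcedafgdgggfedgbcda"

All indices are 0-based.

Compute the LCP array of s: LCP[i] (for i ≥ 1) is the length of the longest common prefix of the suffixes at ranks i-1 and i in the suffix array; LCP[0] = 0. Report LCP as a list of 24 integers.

[0, 1, 0, 1, 2, 0, 1, 1, 0, 2, 1, 2, 0, 2, 1, 0, 1, 2, 1, 0, 1, 1, 1, 2]

rank | idx | suffix
   0 |  23 | a
   1 |   9 | afgdgggfedgbcda
   2 |   0 | bbcfefcedafgdgggfedgbcda
   3 |  20 | bcda
   4 |   1 | bcfefcedafgdgggfedgbcda
   5 |  21 | cda
   6 |   6 | cedafgdgggfedgbcda
   7 |   2 | cfefcedafgdgggfedgbcda
   8 |  22 | da
   9 |   8 | dafgdgggfedgbcda
  10 |  18 | dgbcda
  11 |  12 | dgggfedgbcda
  12 |   7 | edafgdgggfedgbcda
  13 |  17 | edgbcda
  14 |   4 | efcedafgdgggfedgbcda
  15 |   5 | fcedafgdgggfedgbcda
  16 |  16 | fedgbcda
  17 |   3 | fefcedafgdgggfedgbcda
  18 |  10 | fgdgggfedgbcda
  19 |  19 | gbcda
  20 |  11 | gdgggfedgbcda
  21 |  15 | gfedgbcda
  22 |  14 | ggfedgbcda
  23 |  13 | gggfedgbcda

SA = [23, 9, 0, 20, 1, 21, 6, 2, 22, 8, 18, 12, 7, 17, 4, 5, 16, 3, 10, 19, 11, 15, 14, 13]
i: (SA[i-1],SA[i]) lcp shared
  1: (23,9) 1 'a'
  2: (9,0) 0 ''
  3: (0,20) 1 'b'
  4: (20,1) 2 'bc'
  5: (1,21) 0 ''
  6: (21,6) 1 'c'
  7: (6,2) 1 'c'
  8: (2,22) 0 ''
  9: (22,8) 2 'da'
  10: (8,18) 1 'd'
  11: (18,12) 2 'dg'
  12: (12,7) 0 ''
  13: (7,17) 2 'ed'
  14: (17,4) 1 'e'
  15: (4,5) 0 ''
  16: (5,16) 1 'f'
  17: (16,3) 2 'fe'
  18: (3,10) 1 'f'
  19: (10,19) 0 ''
  20: (19,11) 1 'g'
  21: (11,15) 1 'g'
  22: (15,14) 1 'g'
  23: (14,13) 2 'gg'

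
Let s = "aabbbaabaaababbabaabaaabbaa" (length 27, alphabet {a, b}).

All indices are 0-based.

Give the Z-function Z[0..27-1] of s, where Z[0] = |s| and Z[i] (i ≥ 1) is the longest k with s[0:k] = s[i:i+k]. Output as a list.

[27, 1, 0, 0, 0, 3, 1, 0, 2, 3, 1, 0, 1, 0, 0, 1, 0, 3, 1, 0, 2, 4, 1, 0, 0, 2, 1]

Z[0]=27
i=1: outside box; Z[1]=1 scan→box=[1,2)
i=2: outside box; Z[2]=0
i=3: outside box; Z[3]=0
i=4: outside box; Z[4]=0
i=5: outside box; Z[5]=3 scan→box=[5,8)
i=6: min(r-i=2, Z[1]=1)=1; Z[6]=1
i=7: min(r-i=1, Z[2]=0)=0; Z[7]=0
i=8: outside box; Z[8]=2 scan→box=[8,10)
i=9: min(r-i=1, Z[1]=1)=1; Z[9]=3 scan→box=[9,12)
i=10: min(r-i=2, Z[1]=1)=1; Z[10]=1
i=11: min(r-i=1, Z[2]=0)=0; Z[11]=0
i=12: outside box; Z[12]=1 scan→box=[12,13)
i=13: outside box; Z[13]=0
i=14: outside box; Z[14]=0
i=15: outside box; Z[15]=1 scan→box=[15,16)
i=16: outside box; Z[16]=0
i=17: outside box; Z[17]=3 scan→box=[17,20)
i=18: min(r-i=2, Z[1]=1)=1; Z[18]=1
i=19: min(r-i=1, Z[2]=0)=0; Z[19]=0
i=20: outside box; Z[20]=2 scan→box=[20,22)
i=21: min(r-i=1, Z[1]=1)=1; Z[21]=4 scan→box=[21,25)
i=22: min(r-i=3, Z[1]=1)=1; Z[22]=1
i=23: min(r-i=2, Z[2]=0)=0; Z[23]=0
i=24: min(r-i=1, Z[3]=0)=0; Z[24]=0
i=25: outside box; Z[25]=2 scan→box=[25,27)
i=26: min(r-i=1, Z[1]=1)=1; Z[26]=1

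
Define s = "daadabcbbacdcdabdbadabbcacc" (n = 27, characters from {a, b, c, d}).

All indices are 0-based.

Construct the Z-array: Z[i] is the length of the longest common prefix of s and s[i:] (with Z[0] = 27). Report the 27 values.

[27, 0, 0, 2, 0, 0, 0, 0, 0, 0, 0, 1, 0, 2, 0, 0, 1, 0, 0, 2, 0, 0, 0, 0, 0, 0, 0]

Z[0]=27
i=1: outside box; Z[1]=0
i=2: outside box; Z[2]=0
i=3: outside box; Z[3]=2 scan→box=[3,5)
i=4: min(r-i=1, Z[1]=0)=0; Z[4]=0
i=5: outside box; Z[5]=0
i=6: outside box; Z[6]=0
i=7: outside box; Z[7]=0
i=8: outside box; Z[8]=0
i=9: outside box; Z[9]=0
i=10: outside box; Z[10]=0
i=11: outside box; Z[11]=1 scan→box=[11,12)
i=12: outside box; Z[12]=0
i=13: outside box; Z[13]=2 scan→box=[13,15)
i=14: min(r-i=1, Z[1]=0)=0; Z[14]=0
i=15: outside box; Z[15]=0
i=16: outside box; Z[16]=1 scan→box=[16,17)
i=17: outside box; Z[17]=0
i=18: outside box; Z[18]=0
i=19: outside box; Z[19]=2 scan→box=[19,21)
i=20: min(r-i=1, Z[1]=0)=0; Z[20]=0
i=21: outside box; Z[21]=0
i=22: outside box; Z[22]=0
i=23: outside box; Z[23]=0
i=24: outside box; Z[24]=0
i=25: outside box; Z[25]=0
i=26: outside box; Z[26]=0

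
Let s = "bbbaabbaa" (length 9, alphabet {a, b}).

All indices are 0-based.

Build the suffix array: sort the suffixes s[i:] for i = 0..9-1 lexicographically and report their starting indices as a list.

[8, 7, 3, 4, 6, 2, 5, 1, 0]

rank→(start, suffix):
  0 → (8, 'a')
  1 → (7, 'aa')
  2 → (3, 'aabbaa')
  3 → (4, 'abbaa')
  4 → (6, 'baa')
  5 → (2, 'baabbaa')
  6 → (5, 'bbaa')
  7 → (1, 'bbaabbaa')
  8 → (0, 'bbbaabbaa')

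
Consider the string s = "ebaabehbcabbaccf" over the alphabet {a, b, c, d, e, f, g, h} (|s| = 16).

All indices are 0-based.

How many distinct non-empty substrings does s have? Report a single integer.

rank→(start, suffix):
  0 → (2, 'aabehbcabbaccf')
  1 → (9, 'abbaccf')
  2 → (3, 'abehbcabbaccf')
  3 → (12, 'accf')
  4 → (1, 'baabehbcabbaccf')
  5 → (11, 'baccf')
  6 → (10, 'bbaccf')
  7 → (7, 'bcabbaccf')
  8 → (4, 'behbcabbaccf')
  9 → (8, 'cabbaccf')
  10 → (13, 'ccf')
  11 → (14, 'cf')
  12 → (0, 'ebaabehbcabbaccf')
  13 → (5, 'ehbcabbaccf')
  14 → (15, 'f')
  15 → (6, 'hbcabbaccf')

SA = [2, 9, 3, 12, 1, 11, 10, 7, 4, 8, 13, 14, 0, 5, 15, 6]
[i] adj suffixes → lcp
  [1] 2/9 → 1 ('a')
  [2] 9/3 → 2 ('ab')
  [3] 3/12 → 1 ('a')
  [4] 12/1 → 0 ('')
  [5] 1/11 → 2 ('ba')
  [6] 11/10 → 1 ('b')
  [7] 10/7 → 1 ('b')
  [8] 7/4 → 1 ('b')
  [9] 4/8 → 0 ('')
  [10] 8/13 → 1 ('c')
  [11] 13/14 → 1 ('c')
  [12] 14/0 → 0 ('')
  [13] 0/5 → 1 ('e')
  [14] 5/15 → 0 ('')
  [15] 15/6 → 0 ('')

n(n+1)/2 = 16·17/2 = 136
Σ LCP = 0 + 1 + 2 + 1 + 0 + 2 + 1 + 1 + 1 + 0 + 1 + 1 + 0 + 1 + 0 + 0 = 12
distinct = 136 − 12 = 124

124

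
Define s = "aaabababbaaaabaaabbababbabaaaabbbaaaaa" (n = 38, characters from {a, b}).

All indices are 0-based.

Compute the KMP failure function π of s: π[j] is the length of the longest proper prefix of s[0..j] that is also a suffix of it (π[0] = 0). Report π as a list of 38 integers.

[0, 1, 2, 0, 1, 0, 1, 0, 0, 1, 2, 3, 3, 4, 5, 2, 3, 4, 0, 1, 0, 1, 0, 0, 1, 0, 1, 2, 3, 3, 4, 0, 0, 1, 2, 3, 3, 3]

π[0] = 0
j=1 s[j]='a': π[1]=1 (border 'a')
j=2 s[j]='a': π[2]=2 (border 'aa')
j=3 s[j]='b': k: 2→1→0; π[3]=0 (border '')
j=4 s[j]='a': π[4]=1 (border 'a')
j=5 s[j]='b': k: 1→0; π[5]=0 (border '')
j=6 s[j]='a': π[6]=1 (border 'a')
j=7 s[j]='b': k: 1→0; π[7]=0 (border '')
j=8 s[j]='b': π[8]=0 (border '')
j=9 s[j]='a': π[9]=1 (border 'a')
j=10 s[j]='a': π[10]=2 (border 'aa')
j=11 s[j]='a': π[11]=3 (border 'aaa')
j=12 s[j]='a': k: 3→2; π[12]=3 (border 'aaa')
j=13 s[j]='b': π[13]=4 (border 'aaab')
j=14 s[j]='a': π[14]=5 (border 'aaaba')
j=15 s[j]='a': k: 5→1; π[15]=2 (border 'aa')
j=16 s[j]='a': π[16]=3 (border 'aaa')
j=17 s[j]='b': π[17]=4 (border 'aaab')
j=18 s[j]='b': k: 4→0; π[18]=0 (border '')
j=19 s[j]='a': π[19]=1 (border 'a')
j=20 s[j]='b': k: 1→0; π[20]=0 (border '')
j=21 s[j]='a': π[21]=1 (border 'a')
j=22 s[j]='b': k: 1→0; π[22]=0 (border '')
j=23 s[j]='b': π[23]=0 (border '')
j=24 s[j]='a': π[24]=1 (border 'a')
j=25 s[j]='b': k: 1→0; π[25]=0 (border '')
j=26 s[j]='a': π[26]=1 (border 'a')
j=27 s[j]='a': π[27]=2 (border 'aa')
j=28 s[j]='a': π[28]=3 (border 'aaa')
j=29 s[j]='a': k: 3→2; π[29]=3 (border 'aaa')
j=30 s[j]='b': π[30]=4 (border 'aaab')
j=31 s[j]='b': k: 4→0; π[31]=0 (border '')
j=32 s[j]='b': π[32]=0 (border '')
j=33 s[j]='a': π[33]=1 (border 'a')
j=34 s[j]='a': π[34]=2 (border 'aa')
j=35 s[j]='a': π[35]=3 (border 'aaa')
j=36 s[j]='a': k: 3→2; π[36]=3 (border 'aaa')
j=37 s[j]='a': k: 3→2; π[37]=3 (border 'aaa')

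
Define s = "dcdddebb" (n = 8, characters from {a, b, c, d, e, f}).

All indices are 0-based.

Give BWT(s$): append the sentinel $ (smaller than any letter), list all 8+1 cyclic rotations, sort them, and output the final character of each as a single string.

rank  rotation   last
    0  $dcdddebb  b
    1  b$dcdddeb  b
    2  bb$dcddde  e
    3  cdddebb$d  d
    4  dcdddebb$  $
    5  dddebb$dc  c
    6  ddebb$dcd  d
    7  debb$dcdd  d
    8  ebb$dcddd  d

bbed$cddd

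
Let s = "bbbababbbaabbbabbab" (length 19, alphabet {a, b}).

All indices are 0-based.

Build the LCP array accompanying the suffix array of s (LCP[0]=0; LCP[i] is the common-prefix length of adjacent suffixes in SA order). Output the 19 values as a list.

sorted suffixes:
  #0 SA[0]=9  'aabbbabbab'
  #1 SA[1]=17  'ab'
  #2 SA[2]=3  'ababbbaabbbabbab'
  #3 SA[3]=14  'abbab'
  #4 SA[4]=5  'abbbaabbbabbab'
  #5 SA[5]=10  'abbbabbab'
  #6 SA[6]=18  'b'
  #7 SA[7]=8  'baabbbabbab'
  #8 SA[8]=16  'bab'
  #9 SA[9]=2  'bababbbaabbbabbab'
  #10 SA[10]=13  'babbab'
  #11 SA[11]=4  'babbbaabbbabbab'
  #12 SA[12]=7  'bbaabbbabbab'
  #13 SA[13]=15  'bbab'
  #14 SA[14]=1  'bbababbbaabbbabbab'
  #15 SA[15]=12  'bbabbab'
  #16 SA[16]=6  'bbbaabbbabbab'
  #17 SA[17]=0  'bbbababbbaabbbabbab'
  #18 SA[18]=11  'bbbabbab'

SA = [9, 17, 3, 14, 5, 10, 18, 8, 16, 2, 13, 4, 7, 15, 1, 12, 6, 0, 11]
[i] adj suffixes → lcp
  [1] 9/17 → 1 ('a')
  [2] 17/3 → 2 ('ab')
  [3] 3/14 → 2 ('ab')
  [4] 14/5 → 3 ('abb')
  [5] 5/10 → 5 ('abbba')
  [6] 10/18 → 0 ('')
  [7] 18/8 → 1 ('b')
  [8] 8/16 → 2 ('ba')
  [9] 16/2 → 3 ('bab')
  [10] 2/13 → 3 ('bab')
  [11] 13/4 → 4 ('babb')
  [12] 4/7 → 1 ('b')
  [13] 7/15 → 3 ('bba')
  [14] 15/1 → 4 ('bbab')
  [15] 1/12 → 4 ('bbab')
  [16] 12/6 → 2 ('bb')
  [17] 6/0 → 4 ('bbba')
  [18] 0/11 → 5 ('bbbab')

[0, 1, 2, 2, 3, 5, 0, 1, 2, 3, 3, 4, 1, 3, 4, 4, 2, 4, 5]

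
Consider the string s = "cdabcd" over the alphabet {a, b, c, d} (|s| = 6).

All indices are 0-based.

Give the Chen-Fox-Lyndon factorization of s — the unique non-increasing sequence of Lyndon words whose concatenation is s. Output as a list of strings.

["cd", "abcd"]

emit factor 1: 'cd' (i=0, period=2)
emit factor 2: 'abcd' (i=2, period=4)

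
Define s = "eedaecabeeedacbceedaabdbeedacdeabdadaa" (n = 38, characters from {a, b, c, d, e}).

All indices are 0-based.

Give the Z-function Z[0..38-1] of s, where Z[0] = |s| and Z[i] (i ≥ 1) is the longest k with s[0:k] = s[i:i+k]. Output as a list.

[38, 1, 0, 0, 1, 0, 0, 0, 2, 4, 1, 0, 0, 0, 0, 0, 4, 1, 0, 0, 0, 0, 0, 0, 4, 1, 0, 0, 0, 0, 1, 0, 0, 0, 0, 0, 0, 0]

Z[0]=38
i=1: i≥r, start 0; Z[1]=1 scan→box=[1,2)
i=2: i≥r, start 0; Z[2]=0
i=3: i≥r, start 0; Z[3]=0
i=4: i≥r, start 0; Z[4]=1 scan→box=[4,5)
i=5: i≥r, start 0; Z[5]=0
i=6: i≥r, start 0; Z[6]=0
i=7: i≥r, start 0; Z[7]=0
i=8: i≥r, start 0; Z[8]=2 scan→box=[8,10)
i=9: min(r-i=1, Z[1]=1)=1; Z[9]=4 scan→box=[9,13)
i=10: min(r-i=3, Z[1]=1)=1; Z[10]=1
i=11: min(r-i=2, Z[2]=0)=0; Z[11]=0
i=12: min(r-i=1, Z[3]=0)=0; Z[12]=0
i=13: i≥r, start 0; Z[13]=0
i=14: i≥r, start 0; Z[14]=0
i=15: i≥r, start 0; Z[15]=0
i=16: i≥r, start 0; Z[16]=4 scan→box=[16,20)
i=17: min(r-i=3, Z[1]=1)=1; Z[17]=1
i=18: min(r-i=2, Z[2]=0)=0; Z[18]=0
i=19: min(r-i=1, Z[3]=0)=0; Z[19]=0
i=20: i≥r, start 0; Z[20]=0
i=21: i≥r, start 0; Z[21]=0
i=22: i≥r, start 0; Z[22]=0
i=23: i≥r, start 0; Z[23]=0
i=24: i≥r, start 0; Z[24]=4 scan→box=[24,28)
i=25: min(r-i=3, Z[1]=1)=1; Z[25]=1
i=26: min(r-i=2, Z[2]=0)=0; Z[26]=0
i=27: min(r-i=1, Z[3]=0)=0; Z[27]=0
i=28: i≥r, start 0; Z[28]=0
i=29: i≥r, start 0; Z[29]=0
i=30: i≥r, start 0; Z[30]=1 scan→box=[30,31)
i=31: i≥r, start 0; Z[31]=0
i=32: i≥r, start 0; Z[32]=0
i=33: i≥r, start 0; Z[33]=0
i=34: i≥r, start 0; Z[34]=0
i=35: i≥r, start 0; Z[35]=0
i=36: i≥r, start 0; Z[36]=0
i=37: i≥r, start 0; Z[37]=0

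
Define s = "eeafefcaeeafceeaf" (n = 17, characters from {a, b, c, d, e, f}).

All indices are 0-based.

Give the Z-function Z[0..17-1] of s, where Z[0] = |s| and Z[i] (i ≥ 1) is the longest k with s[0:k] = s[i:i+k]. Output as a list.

[17, 1, 0, 0, 1, 0, 0, 0, 4, 1, 0, 0, 0, 4, 1, 0, 0]

Z[0]=17
i=1: i≥r, start 0; Z[1]=1 grow→box=[1,2)
i=2: i≥r, start 0; Z[2]=0
i=3: i≥r, start 0; Z[3]=0
i=4: i≥r, start 0; Z[4]=1 grow→box=[4,5)
i=5: i≥r, start 0; Z[5]=0
i=6: i≥r, start 0; Z[6]=0
i=7: i≥r, start 0; Z[7]=0
i=8: i≥r, start 0; Z[8]=4 grow→box=[8,12)
i=9: min(r-i=3, Z[1]=1)=1; Z[9]=1
i=10: min(r-i=2, Z[2]=0)=0; Z[10]=0
i=11: min(r-i=1, Z[3]=0)=0; Z[11]=0
i=12: i≥r, start 0; Z[12]=0
i=13: i≥r, start 0; Z[13]=4 grow→box=[13,17)
i=14: min(r-i=3, Z[1]=1)=1; Z[14]=1
i=15: min(r-i=2, Z[2]=0)=0; Z[15]=0
i=16: min(r-i=1, Z[3]=0)=0; Z[16]=0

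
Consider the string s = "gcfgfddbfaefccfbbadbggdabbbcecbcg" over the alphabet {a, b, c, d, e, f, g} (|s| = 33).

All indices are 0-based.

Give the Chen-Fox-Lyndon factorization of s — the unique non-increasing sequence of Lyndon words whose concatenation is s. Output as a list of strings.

emit factor 1: 'g' (i=0, period=1)
emit factor 2: 'cfgfdd' (i=1, period=6)
emit factor 3: 'bf' (i=7, period=2)
emit factor 4: 'aefccfbb' (i=9, period=8)
emit factor 5: 'adbggd' (i=17, period=6)
emit factor 6: 'abbbcecbcg' (i=23, period=10)

["g", "cfgfdd", "bf", "aefccfbb", "adbggd", "abbbcecbcg"]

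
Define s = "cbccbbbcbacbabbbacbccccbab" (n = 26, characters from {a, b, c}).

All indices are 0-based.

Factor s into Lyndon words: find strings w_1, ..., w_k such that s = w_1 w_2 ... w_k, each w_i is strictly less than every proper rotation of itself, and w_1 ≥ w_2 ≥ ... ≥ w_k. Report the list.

["c", "bcc", "bbbc", "b", "acb", "abbbacbccccb", "ab"]

emit factor 1: 'c' (i=0, period=1)
emit factor 2: 'bcc' (i=1, period=3)
emit factor 3: 'bbbc' (i=4, period=4)
emit factor 4: 'b' (i=8, period=1)
emit factor 5: 'acb' (i=9, period=3)
emit factor 6: 'abbbacbccccb' (i=12, period=12)
emit factor 7: 'ab' (i=24, period=2)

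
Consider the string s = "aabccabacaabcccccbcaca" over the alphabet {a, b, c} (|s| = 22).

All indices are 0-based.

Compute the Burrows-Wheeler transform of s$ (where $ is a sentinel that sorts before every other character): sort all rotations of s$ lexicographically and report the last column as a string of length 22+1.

rank  rotation                 last
    0  $aabccabacaabcccccbcaca  a
    1  a$aabccabacaabcccccbcac  c
    2  aabccabacaabcccccbcaca$  $
    3  aabcccccbcaca$aabccabac  c
    4  abacaabcccccbcaca$aabcc  c
    5  abccabacaabcccccbcaca$a  a
    6  abcccccbcaca$aabccabaca  a
    7  aca$aabccabacaabcccccbc  c
    8  acaabcccccbcaca$aabccab  b
    9  bacaabcccccbcaca$aabcca  a
   10  bcaca$aabccabacaabccccc  c
   11  bccabacaabcccccbcaca$aa  a
   12  bcccccbcaca$aabccabacaa  a
   13  ca$aabccabacaabcccccbca  a
   14  caabcccccbcaca$aabccaba  a
   15  cabacaabcccccbcaca$aabc  c
   16  caca$aabccabacaabcccccb  b
   17  cbcaca$aabccabacaabcccc  c
   18  ccabacaabcccccbcaca$aab  b
   19  ccbcaca$aabccabacaabccc  c
   20  cccbcaca$aabccabacaabcc  c
   21  ccccbcaca$aabccabacaabc  c
   22  cccccbcaca$aabccabacaab  b

ac$ccaacbacaaaacbcbcccb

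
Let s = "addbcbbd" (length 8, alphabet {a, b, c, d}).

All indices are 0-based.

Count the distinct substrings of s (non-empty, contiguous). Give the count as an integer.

rank | idx | suffix
   0 |   0 | addbcbbd
   1 |   5 | bbd
   2 |   3 | bcbbd
   3 |   6 | bd
   4 |   4 | cbbd
   5 |   7 | d
   6 |   2 | dbcbbd
   7 |   1 | ddbcbbd

SA = [0, 5, 3, 6, 4, 7, 2, 1]
i: (SA[i-1],SA[i]) lcp shared
  1: (0,5) 0 ''
  2: (5,3) 1 'b'
  3: (3,6) 1 'b'
  4: (6,4) 0 ''
  5: (4,7) 0 ''
  6: (7,2) 1 'd'
  7: (2,1) 1 'd'

n(n+1)/2 = 8·9/2 = 36
Σ LCP = 0 + 0 + 1 + 1 + 0 + 0 + 1 + 1 = 4
distinct = 36 − 4 = 32

32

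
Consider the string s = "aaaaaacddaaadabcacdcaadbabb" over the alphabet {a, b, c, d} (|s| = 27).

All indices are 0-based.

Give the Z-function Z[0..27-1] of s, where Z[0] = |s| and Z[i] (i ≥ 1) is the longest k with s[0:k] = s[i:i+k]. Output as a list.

[27, 5, 4, 3, 2, 1, 0, 0, 0, 3, 2, 1, 0, 1, 0, 0, 1, 0, 0, 0, 2, 1, 0, 0, 1, 0, 0]

Z[0]=27
i=1: outside box; Z[1]=5 scan→box=[1,6)
i=2: min(r-i=4, Z[1]=5)=4; Z[2]=4
i=3: min(r-i=3, Z[2]=4)=3; Z[3]=3
i=4: min(r-i=2, Z[3]=3)=2; Z[4]=2
i=5: min(r-i=1, Z[4]=2)=1; Z[5]=1
i=6: outside box; Z[6]=0
i=7: outside box; Z[7]=0
i=8: outside box; Z[8]=0
i=9: outside box; Z[9]=3 scan→box=[9,12)
i=10: min(r-i=2, Z[1]=5)=2; Z[10]=2
i=11: min(r-i=1, Z[2]=4)=1; Z[11]=1
i=12: outside box; Z[12]=0
i=13: outside box; Z[13]=1 scan→box=[13,14)
i=14: outside box; Z[14]=0
i=15: outside box; Z[15]=0
i=16: outside box; Z[16]=1 scan→box=[16,17)
i=17: outside box; Z[17]=0
i=18: outside box; Z[18]=0
i=19: outside box; Z[19]=0
i=20: outside box; Z[20]=2 scan→box=[20,22)
i=21: min(r-i=1, Z[1]=5)=1; Z[21]=1
i=22: outside box; Z[22]=0
i=23: outside box; Z[23]=0
i=24: outside box; Z[24]=1 scan→box=[24,25)
i=25: outside box; Z[25]=0
i=26: outside box; Z[26]=0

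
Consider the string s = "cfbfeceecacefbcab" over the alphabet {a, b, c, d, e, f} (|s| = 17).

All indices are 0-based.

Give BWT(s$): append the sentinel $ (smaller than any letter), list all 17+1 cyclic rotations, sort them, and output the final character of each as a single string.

rank  rotation            last
    0  $cfbfeceecacefbcab  b
    1  ab$cfbfeceecacefbc  c
    2  acefbcab$cfbfeceec  c
    3  b$cfbfeceecacefbca  a
    4  bcab$cfbfeceecacef  f
    5  bfeceecacefbcab$cf  f
    6  cab$cfbfeceecacefb  b
    7  cacefbcab$cfbfecee  e
    8  ceecacefbcab$cfbfe  e
    9  cefbcab$cfbfeceeca  a
   10  cfbfeceecacefbcab$  $
   11  ecacefbcab$cfbfece  e
   12  eceecacefbcab$cfbf  f
   13  eecacefbcab$cfbfec  c
   14  efbcab$cfbfeceecac  c
   15  fbcab$cfbfeceecace  e
   16  fbfeceecacefbcab$c  c
   17  feceecacefbcab$cfb  b

bccaffbeea$efccecb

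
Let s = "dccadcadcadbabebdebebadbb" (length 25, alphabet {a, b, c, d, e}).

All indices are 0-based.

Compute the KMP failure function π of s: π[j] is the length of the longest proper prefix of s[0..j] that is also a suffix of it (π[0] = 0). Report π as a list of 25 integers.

π[0] = 0
j=1 s[j]='c': π[1]=0 (border '')
j=2 s[j]='c': π[2]=0 (border '')
j=3 s[j]='a': π[3]=0 (border '')
j=4 s[j]='d': π[4]=1 (border 'd')
j=5 s[j]='c': π[5]=2 (border 'dc')
j=6 s[j]='a': k: 2→0; π[6]=0 (border '')
j=7 s[j]='d': π[7]=1 (border 'd')
j=8 s[j]='c': π[8]=2 (border 'dc')
j=9 s[j]='a': k: 2→0; π[9]=0 (border '')
j=10 s[j]='d': π[10]=1 (border 'd')
j=11 s[j]='b': k: 1→0; π[11]=0 (border '')
j=12 s[j]='a': π[12]=0 (border '')
j=13 s[j]='b': π[13]=0 (border '')
j=14 s[j]='e': π[14]=0 (border '')
j=15 s[j]='b': π[15]=0 (border '')
j=16 s[j]='d': π[16]=1 (border 'd')
j=17 s[j]='e': k: 1→0; π[17]=0 (border '')
j=18 s[j]='b': π[18]=0 (border '')
j=19 s[j]='e': π[19]=0 (border '')
j=20 s[j]='b': π[20]=0 (border '')
j=21 s[j]='a': π[21]=0 (border '')
j=22 s[j]='d': π[22]=1 (border 'd')
j=23 s[j]='b': k: 1→0; π[23]=0 (border '')
j=24 s[j]='b': π[24]=0 (border '')

[0, 0, 0, 0, 1, 2, 0, 1, 2, 0, 1, 0, 0, 0, 0, 0, 1, 0, 0, 0, 0, 0, 1, 0, 0]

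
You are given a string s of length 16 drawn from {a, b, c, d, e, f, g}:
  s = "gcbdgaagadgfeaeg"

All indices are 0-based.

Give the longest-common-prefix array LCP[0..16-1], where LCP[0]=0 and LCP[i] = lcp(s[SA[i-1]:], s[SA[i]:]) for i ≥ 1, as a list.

rank | idx | suffix
   0 |   5 | aagadgfeaeg
   1 |   8 | adgfeaeg
   2 |  13 | aeg
   3 |   6 | agadgfeaeg
   4 |   2 | bdgaagadgfeaeg
   5 |   1 | cbdgaagadgfeaeg
   6 |   3 | dgaagadgfeaeg
   7 |   9 | dgfeaeg
   8 |  12 | eaeg
   9 |  14 | eg
  10 |  11 | feaeg
  11 |  15 | g
  12 |   4 | gaagadgfeaeg
  13 |   7 | gadgfeaeg
  14 |   0 | gcbdgaagadgfeaeg
  15 |  10 | gfeaeg

SA = [5, 8, 13, 6, 2, 1, 3, 9, 12, 14, 11, 15, 4, 7, 0, 10]
[i] adj suffixes → lcp
  [1] 5/8 → 1 ('a')
  [2] 8/13 → 1 ('a')
  [3] 13/6 → 1 ('a')
  [4] 6/2 → 0 ('')
  [5] 2/1 → 0 ('')
  [6] 1/3 → 0 ('')
  [7] 3/9 → 2 ('dg')
  [8] 9/12 → 0 ('')
  [9] 12/14 → 1 ('e')
  [10] 14/11 → 0 ('')
  [11] 11/15 → 0 ('')
  [12] 15/4 → 1 ('g')
  [13] 4/7 → 2 ('ga')
  [14] 7/0 → 1 ('g')
  [15] 0/10 → 1 ('g')

[0, 1, 1, 1, 0, 0, 0, 2, 0, 1, 0, 0, 1, 2, 1, 1]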